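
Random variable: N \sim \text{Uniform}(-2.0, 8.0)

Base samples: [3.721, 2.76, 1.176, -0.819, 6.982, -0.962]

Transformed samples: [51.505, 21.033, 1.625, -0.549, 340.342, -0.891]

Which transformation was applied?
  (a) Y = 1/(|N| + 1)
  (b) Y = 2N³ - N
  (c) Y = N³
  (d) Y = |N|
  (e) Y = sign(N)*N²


Checking option (c) Y = N³:
  N = 3.721 -> Y = 51.505 ✓
  N = 2.76 -> Y = 21.033 ✓
  N = 1.176 -> Y = 1.625 ✓
All samples match this transformation.

(c) N³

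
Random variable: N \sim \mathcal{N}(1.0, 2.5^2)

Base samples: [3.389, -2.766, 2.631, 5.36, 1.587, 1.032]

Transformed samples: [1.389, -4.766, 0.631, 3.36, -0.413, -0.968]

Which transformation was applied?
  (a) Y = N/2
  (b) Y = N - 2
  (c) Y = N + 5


Checking option (b) Y = N - 2:
  N = 3.389 -> Y = 1.389 ✓
  N = -2.766 -> Y = -4.766 ✓
  N = 2.631 -> Y = 0.631 ✓
All samples match this transformation.

(b) N - 2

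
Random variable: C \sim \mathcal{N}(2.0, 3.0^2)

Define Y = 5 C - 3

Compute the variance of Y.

For Y = aC + b: Var(Y) = a² * Var(C)
Var(C) = 3.0^2 = 9
Var(Y) = 5² * 9 = 25 * 9 = 225

225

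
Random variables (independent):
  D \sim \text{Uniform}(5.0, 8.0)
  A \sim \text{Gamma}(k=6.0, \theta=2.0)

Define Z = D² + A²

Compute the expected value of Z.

E[Z] = E[D²] + E[A²]
E[D²] = Var(D) + E[D]² = 0.75 + 42.25 = 43
E[A²] = Var(A) + E[A]² = 24 + 144 = 168
E[Z] = 43 + 168 = 211

211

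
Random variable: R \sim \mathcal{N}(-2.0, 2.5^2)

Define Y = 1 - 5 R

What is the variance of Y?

For Y = aR + b: Var(Y) = a² * Var(R)
Var(R) = 2.5^2 = 6.25
Var(Y) = (-5)² * 6.25 = 25 * 6.25 = 156.25

156.25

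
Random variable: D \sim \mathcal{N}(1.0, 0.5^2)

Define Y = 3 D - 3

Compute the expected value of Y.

For Y = 3D - 3:
E[Y] = 3 * E[D] - 3
E[D] = 1.0 = 1
E[Y] = 3 * 1 - 3 = 0

0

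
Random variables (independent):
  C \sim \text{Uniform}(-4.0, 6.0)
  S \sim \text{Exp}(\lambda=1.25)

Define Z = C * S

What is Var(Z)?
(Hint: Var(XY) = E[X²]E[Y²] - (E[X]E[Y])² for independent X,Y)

Var(XY) = E[X²]E[Y²] - (E[X]E[Y])²
E[C] = 1, Var(C) = 8.3333333
E[S] = 0.8, Var(S) = 0.64
E[C²] = 8.3333333 + 1² = 9.3333333
E[S²] = 0.64 + 0.8² = 1.28
Var(Z) = 9.3333333*1.28 - (1*0.8)²
= 11.946667 - 0.64 = 11.306667

11.306667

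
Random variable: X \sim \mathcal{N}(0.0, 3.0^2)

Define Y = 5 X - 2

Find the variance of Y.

For Y = aX + b: Var(Y) = a² * Var(X)
Var(X) = 3.0^2 = 9
Var(Y) = 5² * 9 = 25 * 9 = 225

225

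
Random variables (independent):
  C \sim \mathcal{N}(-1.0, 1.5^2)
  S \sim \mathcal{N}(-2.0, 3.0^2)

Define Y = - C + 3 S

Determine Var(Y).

For independent RVs: Var(aX + bY) = a²Var(X) + b²Var(Y)
Var(C) = 2.25
Var(S) = 9
Var(Y) = (-1)²*2.25 + 3²*9
= 1*2.25 + 9*9 = 83.25

83.25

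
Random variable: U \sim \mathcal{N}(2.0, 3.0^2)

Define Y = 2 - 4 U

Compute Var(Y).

For Y = aU + b: Var(Y) = a² * Var(U)
Var(U) = 3.0^2 = 9
Var(Y) = (-4)² * 9 = 16 * 9 = 144

144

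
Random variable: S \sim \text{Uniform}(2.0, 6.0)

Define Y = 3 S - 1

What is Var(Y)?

For Y = aS + b: Var(Y) = a² * Var(S)
Var(S) = (6 - 2)^2/12 = 1.3333333
Var(Y) = 3² * 1.3333333 = 9 * 1.3333333 = 12

12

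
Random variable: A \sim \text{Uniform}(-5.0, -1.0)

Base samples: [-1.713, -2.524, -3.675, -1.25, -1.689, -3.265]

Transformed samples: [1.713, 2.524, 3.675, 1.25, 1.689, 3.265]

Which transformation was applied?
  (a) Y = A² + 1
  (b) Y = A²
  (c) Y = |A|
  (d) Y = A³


Checking option (c) Y = |A|:
  A = -1.713 -> Y = 1.713 ✓
  A = -2.524 -> Y = 2.524 ✓
  A = -3.675 -> Y = 3.675 ✓
All samples match this transformation.

(c) |A|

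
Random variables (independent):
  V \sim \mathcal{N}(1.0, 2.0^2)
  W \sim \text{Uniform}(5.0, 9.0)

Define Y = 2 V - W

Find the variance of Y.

For independent RVs: Var(aX + bY) = a²Var(X) + b²Var(Y)
Var(V) = 4
Var(W) = 1.3333333
Var(Y) = 2²*4 + (-1)²*1.3333333
= 4*4 + 1*1.3333333 = 17.333333

17.333333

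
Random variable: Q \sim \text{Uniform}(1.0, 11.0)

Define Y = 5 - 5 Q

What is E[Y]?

For Y = -5Q + 5:
E[Y] = -5 * E[Q] + 5
E[Q] = (1 + 11)/2 = 6
E[Y] = -5 * 6 + 5 = -25

-25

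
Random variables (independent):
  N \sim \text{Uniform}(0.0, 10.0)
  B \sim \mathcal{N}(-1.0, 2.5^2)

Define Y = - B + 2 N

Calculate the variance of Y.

For independent RVs: Var(aX + bY) = a²Var(X) + b²Var(Y)
Var(N) = 8.3333333
Var(B) = 6.25
Var(Y) = 2²*8.3333333 + (-1)²*6.25
= 4*8.3333333 + 1*6.25 = 39.583333

39.583333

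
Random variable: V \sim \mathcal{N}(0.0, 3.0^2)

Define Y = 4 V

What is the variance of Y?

For Y = aV + b: Var(Y) = a² * Var(V)
Var(V) = 3.0^2 = 9
Var(Y) = 4² * 9 = 16 * 9 = 144

144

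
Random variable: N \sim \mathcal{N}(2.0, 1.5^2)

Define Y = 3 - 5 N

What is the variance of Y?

For Y = aN + b: Var(Y) = a² * Var(N)
Var(N) = 1.5^2 = 2.25
Var(Y) = (-5)² * 2.25 = 25 * 2.25 = 56.25

56.25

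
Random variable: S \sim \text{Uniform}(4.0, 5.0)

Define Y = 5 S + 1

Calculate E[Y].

For Y = 5S + 1:
E[Y] = 5 * E[S] + 1
E[S] = (4 + 5)/2 = 4.5
E[Y] = 5 * 4.5 + 1 = 23.5

23.5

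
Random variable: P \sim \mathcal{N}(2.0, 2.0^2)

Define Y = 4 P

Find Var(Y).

For Y = aP + b: Var(Y) = a² * Var(P)
Var(P) = 2.0^2 = 4
Var(Y) = 4² * 4 = 16 * 4 = 64

64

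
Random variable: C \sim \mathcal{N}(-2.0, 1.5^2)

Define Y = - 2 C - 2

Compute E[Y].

For Y = -2C - 2:
E[Y] = -2 * E[C] - 2
E[C] = -2.0 = -2
E[Y] = -2 * (-2) - 2 = 2

2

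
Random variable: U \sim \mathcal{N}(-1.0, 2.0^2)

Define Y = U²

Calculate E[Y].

E[U²] = Var(U) + (E[U])² = 4 + 1 = 5

5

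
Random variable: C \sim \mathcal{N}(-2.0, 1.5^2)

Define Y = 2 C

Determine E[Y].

For Y = 2C:
E[Y] = 2 * E[C]
E[C] = -2.0 = -2
E[Y] = 2 * (-2) = -4

-4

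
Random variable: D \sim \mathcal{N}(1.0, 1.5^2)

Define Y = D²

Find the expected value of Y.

Using E[X²] = Var(X) + (E[X])²:
E[D] = 1
Var(D) = 1.5^2 = 2.25
E[D²] = 2.25 + 1² = 2.25 + 1 = 3.25

3.25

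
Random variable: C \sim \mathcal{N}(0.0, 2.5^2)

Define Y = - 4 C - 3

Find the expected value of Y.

For Y = -4C - 3:
E[Y] = -4 * E[C] - 3
E[C] = 0.0 = 0
E[Y] = -4 * 0 - 3 = -3

-3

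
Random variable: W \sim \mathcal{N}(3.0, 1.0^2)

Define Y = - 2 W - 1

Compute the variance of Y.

For Y = aW + b: Var(Y) = a² * Var(W)
Var(W) = 1.0^2 = 1
Var(Y) = (-2)² * 1 = 4 * 1 = 4

4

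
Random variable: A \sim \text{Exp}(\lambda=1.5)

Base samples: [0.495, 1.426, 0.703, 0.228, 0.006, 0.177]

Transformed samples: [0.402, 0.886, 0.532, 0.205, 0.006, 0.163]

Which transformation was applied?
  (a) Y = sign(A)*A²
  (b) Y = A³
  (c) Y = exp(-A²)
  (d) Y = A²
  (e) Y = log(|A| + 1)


Checking option (e) Y = log(|A| + 1):
  A = 0.495 -> Y = 0.402 ✓
  A = 1.426 -> Y = 0.886 ✓
  A = 0.703 -> Y = 0.532 ✓
All samples match this transformation.

(e) log(|A| + 1)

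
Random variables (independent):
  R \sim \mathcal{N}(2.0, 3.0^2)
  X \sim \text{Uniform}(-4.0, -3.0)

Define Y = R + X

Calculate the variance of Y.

For independent RVs: Var(aX + bY) = a²Var(X) + b²Var(Y)
Var(R) = 9
Var(X) = 0.083333333
Var(Y) = 1²*9 + 1²*0.083333333
= 1*9 + 1*0.083333333 = 9.0833333

9.0833333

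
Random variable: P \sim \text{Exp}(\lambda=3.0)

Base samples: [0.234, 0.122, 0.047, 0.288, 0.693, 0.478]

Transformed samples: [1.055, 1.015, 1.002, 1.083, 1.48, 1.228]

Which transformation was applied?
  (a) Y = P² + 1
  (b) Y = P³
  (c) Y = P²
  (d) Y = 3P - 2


Checking option (a) Y = P² + 1:
  P = 0.234 -> Y = 1.055 ✓
  P = 0.122 -> Y = 1.015 ✓
  P = 0.047 -> Y = 1.002 ✓
All samples match this transformation.

(a) P² + 1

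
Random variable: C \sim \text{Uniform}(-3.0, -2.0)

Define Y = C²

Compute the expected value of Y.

E[C²] = Var(C) + (E[C])² = 0.083333333 + 6.25 = 6.3333333

6.3333333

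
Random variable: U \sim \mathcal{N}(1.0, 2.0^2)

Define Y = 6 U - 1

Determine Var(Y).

For Y = aU + b: Var(Y) = a² * Var(U)
Var(U) = 2.0^2 = 4
Var(Y) = 6² * 4 = 36 * 4 = 144

144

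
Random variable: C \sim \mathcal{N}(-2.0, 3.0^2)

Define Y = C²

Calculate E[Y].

E[C²] = Var(C) + (E[C])² = 9 + 4 = 13

13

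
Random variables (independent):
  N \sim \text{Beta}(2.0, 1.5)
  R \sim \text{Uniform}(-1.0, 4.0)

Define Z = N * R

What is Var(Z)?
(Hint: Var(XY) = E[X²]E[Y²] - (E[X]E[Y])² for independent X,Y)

Var(XY) = E[X²]E[Y²] - (E[X]E[Y])²
E[N] = 0.57142857, Var(N) = 0.054421769
E[R] = 1.5, Var(R) = 2.0833333
E[N²] = 0.054421769 + 0.57142857² = 0.38095238
E[R²] = 2.0833333 + 1.5² = 4.3333333
Var(Z) = 0.38095238*4.3333333 - (0.57142857*1.5)²
= 1.6507937 - 0.73469388 = 0.91609977

0.91609977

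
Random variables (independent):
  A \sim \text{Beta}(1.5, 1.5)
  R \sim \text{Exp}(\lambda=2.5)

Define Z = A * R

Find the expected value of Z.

For independent RVs: E[XY] = E[X]*E[Y]
E[A] = 0.5
E[R] = 0.4
E[Z] = 0.5 * 0.4 = 0.2

0.2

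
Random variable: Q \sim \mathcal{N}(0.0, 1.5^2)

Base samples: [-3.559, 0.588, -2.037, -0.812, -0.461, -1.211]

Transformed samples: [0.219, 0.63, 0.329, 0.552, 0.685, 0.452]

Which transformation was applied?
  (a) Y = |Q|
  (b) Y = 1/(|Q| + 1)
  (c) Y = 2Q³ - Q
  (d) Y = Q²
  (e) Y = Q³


Checking option (b) Y = 1/(|Q| + 1):
  Q = -3.559 -> Y = 0.219 ✓
  Q = 0.588 -> Y = 0.63 ✓
  Q = -2.037 -> Y = 0.329 ✓
All samples match this transformation.

(b) 1/(|Q| + 1)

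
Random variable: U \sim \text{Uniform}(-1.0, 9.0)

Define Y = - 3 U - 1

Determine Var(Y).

For Y = aU + b: Var(Y) = a² * Var(U)
Var(U) = (9 + 1)^2/12 = 8.3333333
Var(Y) = (-3)² * 8.3333333 = 9 * 8.3333333 = 75

75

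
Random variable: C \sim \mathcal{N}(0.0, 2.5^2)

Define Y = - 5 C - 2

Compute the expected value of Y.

For Y = -5C - 2:
E[Y] = -5 * E[C] - 2
E[C] = 0.0 = 0
E[Y] = -5 * 0 - 2 = -2

-2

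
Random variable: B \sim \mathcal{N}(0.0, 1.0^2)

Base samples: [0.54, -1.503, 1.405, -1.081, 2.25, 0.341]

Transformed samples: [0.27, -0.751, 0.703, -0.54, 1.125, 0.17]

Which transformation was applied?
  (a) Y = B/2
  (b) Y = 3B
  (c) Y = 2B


Checking option (a) Y = B/2:
  B = 0.54 -> Y = 0.27 ✓
  B = -1.503 -> Y = -0.751 ✓
  B = 1.405 -> Y = 0.703 ✓
All samples match this transformation.

(a) B/2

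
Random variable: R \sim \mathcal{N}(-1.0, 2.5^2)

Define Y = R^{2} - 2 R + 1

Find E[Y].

E[Y] = 1*E[R²] - 2*E[R] + 1
E[R] = -1
E[R²] = Var(R) + (E[R])² = 6.25 + 1 = 7.25
E[Y] = 1*7.25 - 2*(-1) + 1 = 10.25

10.25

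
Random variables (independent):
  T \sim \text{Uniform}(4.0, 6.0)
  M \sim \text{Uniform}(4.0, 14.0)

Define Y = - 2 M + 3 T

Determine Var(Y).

For independent RVs: Var(aX + bY) = a²Var(X) + b²Var(Y)
Var(T) = 0.33333333
Var(M) = 8.3333333
Var(Y) = 3²*0.33333333 + (-2)²*8.3333333
= 9*0.33333333 + 4*8.3333333 = 36.333333

36.333333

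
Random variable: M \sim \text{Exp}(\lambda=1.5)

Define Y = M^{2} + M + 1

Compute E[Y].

E[Y] = 1*E[M²] + 1*E[M] + 1
E[M] = 0.66666667
E[M²] = Var(M) + (E[M])² = 0.44444444 + 0.44444444 = 0.88888889
E[Y] = 1*0.88888889 + 1*0.66666667 + 1 = 2.5555556

2.5555556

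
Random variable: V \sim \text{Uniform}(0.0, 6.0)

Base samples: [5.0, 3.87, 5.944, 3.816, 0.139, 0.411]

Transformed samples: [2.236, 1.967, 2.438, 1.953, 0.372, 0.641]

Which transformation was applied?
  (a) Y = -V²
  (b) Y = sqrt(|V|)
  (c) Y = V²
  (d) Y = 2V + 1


Checking option (b) Y = sqrt(|V|):
  V = 5.0 -> Y = 2.236 ✓
  V = 3.87 -> Y = 1.967 ✓
  V = 5.944 -> Y = 2.438 ✓
All samples match this transformation.

(b) sqrt(|V|)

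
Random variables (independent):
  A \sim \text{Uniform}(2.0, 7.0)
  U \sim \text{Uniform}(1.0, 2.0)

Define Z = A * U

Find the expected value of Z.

For independent RVs: E[XY] = E[X]*E[Y]
E[A] = 4.5
E[U] = 1.5
E[Z] = 4.5 * 1.5 = 6.75

6.75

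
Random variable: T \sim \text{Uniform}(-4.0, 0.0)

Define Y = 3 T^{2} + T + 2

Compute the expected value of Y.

E[Y] = 3*E[T²] + 1*E[T] + 2
E[T] = -2
E[T²] = Var(T) + (E[T])² = 1.3333333 + 4 = 5.3333333
E[Y] = 3*5.3333333 + 1*(-2) + 2 = 16

16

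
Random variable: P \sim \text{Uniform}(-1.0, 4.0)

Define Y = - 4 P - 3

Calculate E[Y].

For Y = -4P - 3:
E[Y] = -4 * E[P] - 3
E[P] = (-1 + 4)/2 = 1.5
E[Y] = -4 * 1.5 - 3 = -9

-9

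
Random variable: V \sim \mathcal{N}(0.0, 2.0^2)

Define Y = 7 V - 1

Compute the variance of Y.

For Y = aV + b: Var(Y) = a² * Var(V)
Var(V) = 2.0^2 = 4
Var(Y) = 7² * 4 = 49 * 4 = 196

196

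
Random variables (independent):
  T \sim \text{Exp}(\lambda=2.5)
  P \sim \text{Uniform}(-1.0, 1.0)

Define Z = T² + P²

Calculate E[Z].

E[Z] = E[T²] + E[P²]
E[T²] = Var(T) + E[T]² = 0.16 + 0.16 = 0.32
E[P²] = Var(P) + E[P]² = 0.33333333 + 0 = 0.33333333
E[Z] = 0.32 + 0.33333333 = 0.65333333

0.65333333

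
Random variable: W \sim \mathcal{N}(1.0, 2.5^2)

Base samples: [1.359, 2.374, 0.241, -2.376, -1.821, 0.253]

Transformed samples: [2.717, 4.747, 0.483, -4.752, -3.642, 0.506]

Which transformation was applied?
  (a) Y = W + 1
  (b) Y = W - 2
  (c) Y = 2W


Checking option (c) Y = 2W:
  W = 1.359 -> Y = 2.717 ✓
  W = 2.374 -> Y = 4.747 ✓
  W = 0.241 -> Y = 0.483 ✓
All samples match this transformation.

(c) 2W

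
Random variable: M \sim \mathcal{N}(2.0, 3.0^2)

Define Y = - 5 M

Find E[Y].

For Y = -5M:
E[Y] = -5 * E[M]
E[M] = 2.0 = 2
E[Y] = -5 * 2 = -10

-10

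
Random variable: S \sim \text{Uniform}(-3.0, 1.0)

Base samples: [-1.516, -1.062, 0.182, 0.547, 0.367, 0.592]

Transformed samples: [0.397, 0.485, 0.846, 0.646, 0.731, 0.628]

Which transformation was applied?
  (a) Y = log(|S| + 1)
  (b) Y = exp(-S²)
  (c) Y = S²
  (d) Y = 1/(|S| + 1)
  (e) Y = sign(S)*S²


Checking option (d) Y = 1/(|S| + 1):
  S = -1.516 -> Y = 0.397 ✓
  S = -1.062 -> Y = 0.485 ✓
  S = 0.182 -> Y = 0.846 ✓
All samples match this transformation.

(d) 1/(|S| + 1)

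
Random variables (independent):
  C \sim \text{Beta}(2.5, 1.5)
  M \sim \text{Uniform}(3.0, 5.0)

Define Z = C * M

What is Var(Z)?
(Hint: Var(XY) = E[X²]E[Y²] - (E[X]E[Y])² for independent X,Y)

Var(XY) = E[X²]E[Y²] - (E[X]E[Y])²
E[C] = 0.625, Var(C) = 0.046875
E[M] = 4, Var(M) = 0.33333333
E[C²] = 0.046875 + 0.625² = 0.4375
E[M²] = 0.33333333 + 4² = 16.333333
Var(Z) = 0.4375*16.333333 - (0.625*4)²
= 7.1458333 - 6.25 = 0.89583333

0.89583333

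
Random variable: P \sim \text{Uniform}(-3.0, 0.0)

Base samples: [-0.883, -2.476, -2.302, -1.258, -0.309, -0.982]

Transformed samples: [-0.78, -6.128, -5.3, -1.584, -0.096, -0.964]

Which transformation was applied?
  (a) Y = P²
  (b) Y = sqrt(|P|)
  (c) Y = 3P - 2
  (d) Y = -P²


Checking option (d) Y = -P²:
  P = -0.883 -> Y = -0.78 ✓
  P = -2.476 -> Y = -6.128 ✓
  P = -2.302 -> Y = -5.3 ✓
All samples match this transformation.

(d) -P²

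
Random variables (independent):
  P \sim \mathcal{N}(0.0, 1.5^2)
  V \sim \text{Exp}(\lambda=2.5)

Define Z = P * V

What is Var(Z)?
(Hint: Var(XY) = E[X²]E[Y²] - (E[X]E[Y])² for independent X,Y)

Var(XY) = E[X²]E[Y²] - (E[X]E[Y])²
E[P] = 0, Var(P) = 2.25
E[V] = 0.4, Var(V) = 0.16
E[P²] = 2.25 + 0² = 2.25
E[V²] = 0.16 + 0.4² = 0.32
Var(Z) = 2.25*0.32 - (0*0.4)²
= 0.72 - 0 = 0.72

0.72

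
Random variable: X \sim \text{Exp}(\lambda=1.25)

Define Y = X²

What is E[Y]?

Using E[X²] = Var(X) + (E[X])²:
E[X] = 0.8
Var(X) = 1/1.25^2 = 0.64
E[X²] = 0.64 + 0.8² = 0.64 + 0.64 = 1.28

1.28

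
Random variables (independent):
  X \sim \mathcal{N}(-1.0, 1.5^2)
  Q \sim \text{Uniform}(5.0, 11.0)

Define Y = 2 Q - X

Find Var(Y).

For independent RVs: Var(aX + bY) = a²Var(X) + b²Var(Y)
Var(X) = 2.25
Var(Q) = 3
Var(Y) = (-1)²*2.25 + 2²*3
= 1*2.25 + 4*3 = 14.25

14.25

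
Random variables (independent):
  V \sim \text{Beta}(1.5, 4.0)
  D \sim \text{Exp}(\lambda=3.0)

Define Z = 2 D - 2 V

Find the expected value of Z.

E[Z] = -2*E[V] + 2*E[D]
E[V] = 0.27272727
E[D] = 0.33333333
E[Z] = -2*0.27272727 + 2*0.33333333 = 0.12121212

0.12121212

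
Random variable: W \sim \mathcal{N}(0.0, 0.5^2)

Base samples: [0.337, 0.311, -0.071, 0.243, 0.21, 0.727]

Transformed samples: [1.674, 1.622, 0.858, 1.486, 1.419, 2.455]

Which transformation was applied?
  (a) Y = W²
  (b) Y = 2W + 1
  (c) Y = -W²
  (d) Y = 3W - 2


Checking option (b) Y = 2W + 1:
  W = 0.337 -> Y = 1.674 ✓
  W = 0.311 -> Y = 1.622 ✓
  W = -0.071 -> Y = 0.858 ✓
All samples match this transformation.

(b) 2W + 1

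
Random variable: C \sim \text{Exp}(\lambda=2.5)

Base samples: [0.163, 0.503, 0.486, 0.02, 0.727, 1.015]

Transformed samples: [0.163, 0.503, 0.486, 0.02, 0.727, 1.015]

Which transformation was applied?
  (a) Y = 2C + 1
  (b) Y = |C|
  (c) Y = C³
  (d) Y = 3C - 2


Checking option (b) Y = |C|:
  C = 0.163 -> Y = 0.163 ✓
  C = 0.503 -> Y = 0.503 ✓
  C = 0.486 -> Y = 0.486 ✓
All samples match this transformation.

(b) |C|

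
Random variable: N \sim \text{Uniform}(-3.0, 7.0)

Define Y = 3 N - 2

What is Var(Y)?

For Y = aN + b: Var(Y) = a² * Var(N)
Var(N) = (7 + 3)^2/12 = 8.3333333
Var(Y) = 3² * 8.3333333 = 9 * 8.3333333 = 75

75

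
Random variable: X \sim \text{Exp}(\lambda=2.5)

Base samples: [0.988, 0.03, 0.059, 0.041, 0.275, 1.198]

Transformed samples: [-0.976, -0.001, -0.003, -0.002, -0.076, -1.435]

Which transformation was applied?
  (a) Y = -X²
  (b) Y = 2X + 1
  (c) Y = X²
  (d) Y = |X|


Checking option (a) Y = -X²:
  X = 0.988 -> Y = -0.976 ✓
  X = 0.03 -> Y = -0.001 ✓
  X = 0.059 -> Y = -0.003 ✓
All samples match this transformation.

(a) -X²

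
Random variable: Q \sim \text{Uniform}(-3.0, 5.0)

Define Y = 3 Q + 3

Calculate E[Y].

For Y = 3Q + 3:
E[Y] = 3 * E[Q] + 3
E[Q] = (-3 + 5)/2 = 1
E[Y] = 3 * 1 + 3 = 6

6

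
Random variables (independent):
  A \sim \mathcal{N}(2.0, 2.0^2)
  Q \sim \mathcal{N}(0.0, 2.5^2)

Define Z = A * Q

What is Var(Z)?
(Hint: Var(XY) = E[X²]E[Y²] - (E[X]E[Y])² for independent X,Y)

Var(XY) = E[X²]E[Y²] - (E[X]E[Y])²
E[A] = 2, Var(A) = 4
E[Q] = 0, Var(Q) = 6.25
E[A²] = 4 + 2² = 8
E[Q²] = 6.25 + 0² = 6.25
Var(Z) = 8*6.25 - (2*0)²
= 50 - 0 = 50

50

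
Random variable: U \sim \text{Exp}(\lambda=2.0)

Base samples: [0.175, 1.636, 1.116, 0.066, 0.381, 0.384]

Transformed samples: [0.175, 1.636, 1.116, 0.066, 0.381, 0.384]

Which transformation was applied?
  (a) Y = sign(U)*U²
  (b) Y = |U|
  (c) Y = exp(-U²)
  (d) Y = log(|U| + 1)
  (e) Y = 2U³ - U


Checking option (b) Y = |U|:
  U = 0.175 -> Y = 0.175 ✓
  U = 1.636 -> Y = 1.636 ✓
  U = 1.116 -> Y = 1.116 ✓
All samples match this transformation.

(b) |U|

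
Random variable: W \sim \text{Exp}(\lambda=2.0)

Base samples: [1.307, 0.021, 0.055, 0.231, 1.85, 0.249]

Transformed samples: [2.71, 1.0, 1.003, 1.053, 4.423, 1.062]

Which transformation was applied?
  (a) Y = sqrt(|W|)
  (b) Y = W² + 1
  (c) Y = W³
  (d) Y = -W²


Checking option (b) Y = W² + 1:
  W = 1.307 -> Y = 2.71 ✓
  W = 0.021 -> Y = 1.0 ✓
  W = 0.055 -> Y = 1.003 ✓
All samples match this transformation.

(b) W² + 1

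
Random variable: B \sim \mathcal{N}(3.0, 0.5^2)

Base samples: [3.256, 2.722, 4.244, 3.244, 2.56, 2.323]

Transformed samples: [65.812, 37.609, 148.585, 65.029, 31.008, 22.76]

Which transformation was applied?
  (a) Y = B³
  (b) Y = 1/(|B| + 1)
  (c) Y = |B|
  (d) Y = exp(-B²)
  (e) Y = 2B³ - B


Checking option (e) Y = 2B³ - B:
  B = 3.256 -> Y = 65.812 ✓
  B = 2.722 -> Y = 37.609 ✓
  B = 4.244 -> Y = 148.585 ✓
All samples match this transformation.

(e) 2B³ - B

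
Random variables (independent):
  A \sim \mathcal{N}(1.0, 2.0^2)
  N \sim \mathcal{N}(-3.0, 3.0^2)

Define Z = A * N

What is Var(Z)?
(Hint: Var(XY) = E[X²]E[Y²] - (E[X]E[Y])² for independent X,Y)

Var(XY) = E[X²]E[Y²] - (E[X]E[Y])²
E[A] = 1, Var(A) = 4
E[N] = -3, Var(N) = 9
E[A²] = 4 + 1² = 5
E[N²] = 9 + (-3)² = 18
Var(Z) = 5*18 - (1*(-3))²
= 90 - 9 = 81

81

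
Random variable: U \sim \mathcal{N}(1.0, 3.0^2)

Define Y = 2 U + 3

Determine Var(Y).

For Y = aU + b: Var(Y) = a² * Var(U)
Var(U) = 3.0^2 = 9
Var(Y) = 2² * 9 = 4 * 9 = 36

36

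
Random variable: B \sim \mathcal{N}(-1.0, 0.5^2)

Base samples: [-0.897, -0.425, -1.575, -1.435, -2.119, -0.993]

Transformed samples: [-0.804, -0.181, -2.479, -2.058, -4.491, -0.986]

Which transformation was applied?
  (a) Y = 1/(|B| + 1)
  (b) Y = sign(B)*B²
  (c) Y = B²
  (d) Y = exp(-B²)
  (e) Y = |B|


Checking option (b) Y = sign(B)*B²:
  B = -0.897 -> Y = -0.804 ✓
  B = -0.425 -> Y = -0.181 ✓
  B = -1.575 -> Y = -2.479 ✓
All samples match this transformation.

(b) sign(B)*B²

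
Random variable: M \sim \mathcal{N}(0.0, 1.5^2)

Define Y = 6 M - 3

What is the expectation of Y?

For Y = 6M - 3:
E[Y] = 6 * E[M] - 3
E[M] = 0.0 = 0
E[Y] = 6 * 0 - 3 = -3

-3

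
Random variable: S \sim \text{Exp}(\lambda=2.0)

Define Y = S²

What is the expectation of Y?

E[S²] = Var(S) + (E[S])² = 0.25 + 0.25 = 0.5

0.5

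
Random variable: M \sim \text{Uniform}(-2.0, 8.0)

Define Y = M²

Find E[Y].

Using E[X²] = Var(X) + (E[X])²:
E[M] = 3
Var(M) = (8 + 2)^2/12 = 8.3333333
E[M²] = 8.3333333 + 3² = 8.3333333 + 9 = 17.333333

17.333333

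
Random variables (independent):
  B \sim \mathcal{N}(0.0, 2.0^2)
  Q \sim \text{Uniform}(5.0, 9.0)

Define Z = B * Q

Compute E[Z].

For independent RVs: E[XY] = E[X]*E[Y]
E[B] = 0
E[Q] = 7
E[Z] = 0 * 7 = 0

0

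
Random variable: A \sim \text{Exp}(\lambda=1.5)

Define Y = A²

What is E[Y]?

Using E[X²] = Var(X) + (E[X])²:
E[A] = 0.66666667
Var(A) = 1/1.5^2 = 0.44444444
E[A²] = 0.44444444 + 0.66666667² = 0.44444444 + 0.44444444 = 0.88888889

0.88888889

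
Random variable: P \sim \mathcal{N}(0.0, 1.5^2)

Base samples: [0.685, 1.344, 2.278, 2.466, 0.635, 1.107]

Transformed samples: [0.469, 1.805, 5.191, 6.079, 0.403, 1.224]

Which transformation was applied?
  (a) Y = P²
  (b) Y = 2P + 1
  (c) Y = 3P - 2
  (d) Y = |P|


Checking option (a) Y = P²:
  P = 0.685 -> Y = 0.469 ✓
  P = 1.344 -> Y = 1.805 ✓
  P = 2.278 -> Y = 5.191 ✓
All samples match this transformation.

(a) P²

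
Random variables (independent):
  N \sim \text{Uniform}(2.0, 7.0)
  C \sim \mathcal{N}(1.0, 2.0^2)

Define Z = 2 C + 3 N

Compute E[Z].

E[Z] = 3*E[N] + 2*E[C]
E[N] = 4.5
E[C] = 1
E[Z] = 3*4.5 + 2*1 = 15.5

15.5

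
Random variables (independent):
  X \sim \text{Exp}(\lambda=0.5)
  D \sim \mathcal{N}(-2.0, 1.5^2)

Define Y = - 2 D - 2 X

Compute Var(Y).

For independent RVs: Var(aX + bY) = a²Var(X) + b²Var(Y)
Var(X) = 4
Var(D) = 2.25
Var(Y) = (-2)²*4 + (-2)²*2.25
= 4*4 + 4*2.25 = 25

25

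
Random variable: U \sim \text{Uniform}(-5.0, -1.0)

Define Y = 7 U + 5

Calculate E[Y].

For Y = 7U + 5:
E[Y] = 7 * E[U] + 5
E[U] = (-5 - 1)/2 = -3
E[Y] = 7 * (-3) + 5 = -16

-16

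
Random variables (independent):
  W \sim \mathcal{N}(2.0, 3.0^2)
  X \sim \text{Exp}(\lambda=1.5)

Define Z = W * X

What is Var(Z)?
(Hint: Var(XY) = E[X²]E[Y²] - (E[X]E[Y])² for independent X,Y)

Var(XY) = E[X²]E[Y²] - (E[X]E[Y])²
E[W] = 2, Var(W) = 9
E[X] = 0.66666667, Var(X) = 0.44444444
E[W²] = 9 + 2² = 13
E[X²] = 0.44444444 + 0.66666667² = 0.88888889
Var(Z) = 13*0.88888889 - (2*0.66666667)²
= 11.555556 - 1.7777778 = 9.7777778

9.7777778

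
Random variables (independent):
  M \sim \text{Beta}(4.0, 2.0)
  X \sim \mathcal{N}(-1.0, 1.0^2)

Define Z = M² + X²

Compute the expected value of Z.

E[Z] = E[M²] + E[X²]
E[M²] = Var(M) + E[M]² = 0.031746032 + 0.44444444 = 0.47619048
E[X²] = Var(X) + E[X]² = 1 + 1 = 2
E[Z] = 0.47619048 + 2 = 2.4761905

2.4761905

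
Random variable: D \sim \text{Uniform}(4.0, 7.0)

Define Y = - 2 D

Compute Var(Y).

For Y = aD + b: Var(Y) = a² * Var(D)
Var(D) = (7 - 4)^2/12 = 0.75
Var(Y) = (-2)² * 0.75 = 4 * 0.75 = 3

3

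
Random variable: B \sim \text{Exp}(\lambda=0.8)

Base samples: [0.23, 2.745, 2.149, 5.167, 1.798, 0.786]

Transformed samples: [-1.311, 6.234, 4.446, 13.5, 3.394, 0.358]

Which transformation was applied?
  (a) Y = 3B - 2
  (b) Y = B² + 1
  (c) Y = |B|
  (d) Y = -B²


Checking option (a) Y = 3B - 2:
  B = 0.23 -> Y = -1.311 ✓
  B = 2.745 -> Y = 6.234 ✓
  B = 2.149 -> Y = 4.446 ✓
All samples match this transformation.

(a) 3B - 2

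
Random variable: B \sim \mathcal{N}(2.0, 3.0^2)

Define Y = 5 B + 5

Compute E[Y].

For Y = 5B + 5:
E[Y] = 5 * E[B] + 5
E[B] = 2.0 = 2
E[Y] = 5 * 2 + 5 = 15

15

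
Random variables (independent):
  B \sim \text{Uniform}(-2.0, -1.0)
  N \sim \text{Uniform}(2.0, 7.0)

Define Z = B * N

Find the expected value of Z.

For independent RVs: E[XY] = E[X]*E[Y]
E[B] = -1.5
E[N] = 4.5
E[Z] = -1.5 * 4.5 = -6.75

-6.75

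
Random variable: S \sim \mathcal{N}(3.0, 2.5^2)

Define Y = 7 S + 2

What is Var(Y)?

For Y = aS + b: Var(Y) = a² * Var(S)
Var(S) = 2.5^2 = 6.25
Var(Y) = 7² * 6.25 = 49 * 6.25 = 306.25

306.25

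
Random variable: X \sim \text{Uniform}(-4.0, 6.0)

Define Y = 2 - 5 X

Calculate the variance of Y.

For Y = aX + b: Var(Y) = a² * Var(X)
Var(X) = (6 + 4)^2/12 = 8.3333333
Var(Y) = (-5)² * 8.3333333 = 25 * 8.3333333 = 208.33333

208.33333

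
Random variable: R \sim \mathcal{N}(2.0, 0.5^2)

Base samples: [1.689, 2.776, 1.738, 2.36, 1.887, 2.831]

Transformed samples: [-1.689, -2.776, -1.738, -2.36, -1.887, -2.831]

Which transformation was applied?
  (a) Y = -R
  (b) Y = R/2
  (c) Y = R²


Checking option (a) Y = -R:
  R = 1.689 -> Y = -1.689 ✓
  R = 2.776 -> Y = -2.776 ✓
  R = 1.738 -> Y = -1.738 ✓
All samples match this transformation.

(a) -R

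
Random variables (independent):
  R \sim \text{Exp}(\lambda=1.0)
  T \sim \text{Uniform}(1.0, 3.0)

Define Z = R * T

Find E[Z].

For independent RVs: E[XY] = E[X]*E[Y]
E[R] = 1
E[T] = 2
E[Z] = 1 * 2 = 2

2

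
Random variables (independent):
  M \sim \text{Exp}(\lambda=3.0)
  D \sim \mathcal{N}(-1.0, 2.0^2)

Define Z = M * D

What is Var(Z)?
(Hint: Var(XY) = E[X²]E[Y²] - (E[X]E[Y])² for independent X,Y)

Var(XY) = E[X²]E[Y²] - (E[X]E[Y])²
E[M] = 0.33333333, Var(M) = 0.11111111
E[D] = -1, Var(D) = 4
E[M²] = 0.11111111 + 0.33333333² = 0.22222222
E[D²] = 4 + (-1)² = 5
Var(Z) = 0.22222222*5 - (0.33333333*(-1))²
= 1.1111111 - 0.11111111 = 1

1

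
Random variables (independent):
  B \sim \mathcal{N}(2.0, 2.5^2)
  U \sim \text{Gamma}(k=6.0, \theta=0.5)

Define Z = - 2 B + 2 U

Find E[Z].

E[Z] = -2*E[B] + 2*E[U]
E[B] = 2
E[U] = 3
E[Z] = -2*2 + 2*3 = 2

2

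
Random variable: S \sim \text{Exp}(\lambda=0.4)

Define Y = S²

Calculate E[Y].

Using E[X²] = Var(X) + (E[X])²:
E[S] = 2.5
Var(S) = 1/0.4^2 = 6.25
E[S²] = 6.25 + 2.5² = 6.25 + 6.25 = 12.5

12.5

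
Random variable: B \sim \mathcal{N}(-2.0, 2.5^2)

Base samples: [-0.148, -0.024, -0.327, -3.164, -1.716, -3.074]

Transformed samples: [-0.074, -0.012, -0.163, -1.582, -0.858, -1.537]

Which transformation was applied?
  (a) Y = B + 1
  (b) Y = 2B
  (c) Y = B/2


Checking option (c) Y = B/2:
  B = -0.148 -> Y = -0.074 ✓
  B = -0.024 -> Y = -0.012 ✓
  B = -0.327 -> Y = -0.163 ✓
All samples match this transformation.

(c) B/2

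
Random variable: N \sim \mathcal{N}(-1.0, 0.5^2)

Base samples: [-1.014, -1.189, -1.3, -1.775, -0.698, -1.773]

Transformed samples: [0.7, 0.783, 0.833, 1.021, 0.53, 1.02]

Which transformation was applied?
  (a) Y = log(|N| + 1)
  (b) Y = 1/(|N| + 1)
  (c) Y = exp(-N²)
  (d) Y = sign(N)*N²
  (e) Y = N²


Checking option (a) Y = log(|N| + 1):
  N = -1.014 -> Y = 0.7 ✓
  N = -1.189 -> Y = 0.783 ✓
  N = -1.3 -> Y = 0.833 ✓
All samples match this transformation.

(a) log(|N| + 1)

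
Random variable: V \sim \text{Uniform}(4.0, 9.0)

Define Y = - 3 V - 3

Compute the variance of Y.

For Y = aV + b: Var(Y) = a² * Var(V)
Var(V) = (9 - 4)^2/12 = 2.0833333
Var(Y) = (-3)² * 2.0833333 = 9 * 2.0833333 = 18.75

18.75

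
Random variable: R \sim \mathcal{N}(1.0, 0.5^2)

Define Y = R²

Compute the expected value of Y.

Using E[X²] = Var(X) + (E[X])²:
E[R] = 1
Var(R) = 0.5^2 = 0.25
E[R²] = 0.25 + 1² = 0.25 + 1 = 1.25

1.25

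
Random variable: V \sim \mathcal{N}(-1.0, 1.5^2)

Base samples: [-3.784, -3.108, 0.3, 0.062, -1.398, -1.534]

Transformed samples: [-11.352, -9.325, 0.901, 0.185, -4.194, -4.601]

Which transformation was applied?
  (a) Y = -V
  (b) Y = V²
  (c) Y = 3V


Checking option (c) Y = 3V:
  V = -3.784 -> Y = -11.352 ✓
  V = -3.108 -> Y = -9.325 ✓
  V = 0.3 -> Y = 0.901 ✓
All samples match this transformation.

(c) 3V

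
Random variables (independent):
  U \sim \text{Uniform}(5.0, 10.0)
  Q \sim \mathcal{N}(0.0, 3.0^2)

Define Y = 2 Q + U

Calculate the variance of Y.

For independent RVs: Var(aX + bY) = a²Var(X) + b²Var(Y)
Var(U) = 2.0833333
Var(Q) = 9
Var(Y) = 1²*2.0833333 + 2²*9
= 1*2.0833333 + 4*9 = 38.083333

38.083333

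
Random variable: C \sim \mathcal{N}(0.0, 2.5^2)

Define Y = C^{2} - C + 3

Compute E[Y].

E[Y] = 1*E[C²] - 1*E[C] + 3
E[C] = 0
E[C²] = Var(C) + (E[C])² = 6.25 + 0 = 6.25
E[Y] = 1*6.25 - 1*0 + 3 = 9.25

9.25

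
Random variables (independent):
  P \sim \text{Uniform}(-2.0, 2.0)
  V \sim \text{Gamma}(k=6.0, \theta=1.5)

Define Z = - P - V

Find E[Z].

E[Z] = -1*E[P] - 1*E[V]
E[P] = 0
E[V] = 9
E[Z] = -1*0 - 1*9 = -9

-9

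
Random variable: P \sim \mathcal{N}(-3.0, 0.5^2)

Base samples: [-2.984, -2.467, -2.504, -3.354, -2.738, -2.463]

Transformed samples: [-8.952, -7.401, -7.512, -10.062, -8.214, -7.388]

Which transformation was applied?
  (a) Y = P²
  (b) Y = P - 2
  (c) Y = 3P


Checking option (c) Y = 3P:
  P = -2.984 -> Y = -8.952 ✓
  P = -2.467 -> Y = -7.401 ✓
  P = -2.504 -> Y = -7.512 ✓
All samples match this transformation.

(c) 3P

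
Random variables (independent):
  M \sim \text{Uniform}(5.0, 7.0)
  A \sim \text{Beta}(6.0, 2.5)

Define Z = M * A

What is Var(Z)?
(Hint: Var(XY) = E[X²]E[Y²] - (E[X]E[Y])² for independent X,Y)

Var(XY) = E[X²]E[Y²] - (E[X]E[Y])²
E[M] = 6, Var(M) = 0.33333333
E[A] = 0.70588235, Var(A) = 0.021853943
E[M²] = 0.33333333 + 6² = 36.333333
E[A²] = 0.021853943 + 0.70588235² = 0.52012384
Var(Z) = 36.333333*0.52012384 - (6*0.70588235)²
= 18.897833 - 17.937716 = 0.96011655

0.96011655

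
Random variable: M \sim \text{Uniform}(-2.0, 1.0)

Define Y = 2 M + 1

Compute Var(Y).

For Y = aM + b: Var(Y) = a² * Var(M)
Var(M) = (1 + 2)^2/12 = 0.75
Var(Y) = 2² * 0.75 = 4 * 0.75 = 3

3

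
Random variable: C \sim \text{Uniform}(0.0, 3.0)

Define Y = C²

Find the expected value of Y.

E[C²] = Var(C) + (E[C])² = 0.75 + 2.25 = 3

3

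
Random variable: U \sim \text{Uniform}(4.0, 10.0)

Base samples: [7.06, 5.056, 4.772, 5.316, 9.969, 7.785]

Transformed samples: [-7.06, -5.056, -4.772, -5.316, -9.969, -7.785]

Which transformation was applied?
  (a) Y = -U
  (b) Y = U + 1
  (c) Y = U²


Checking option (a) Y = -U:
  U = 7.06 -> Y = -7.06 ✓
  U = 5.056 -> Y = -5.056 ✓
  U = 4.772 -> Y = -4.772 ✓
All samples match this transformation.

(a) -U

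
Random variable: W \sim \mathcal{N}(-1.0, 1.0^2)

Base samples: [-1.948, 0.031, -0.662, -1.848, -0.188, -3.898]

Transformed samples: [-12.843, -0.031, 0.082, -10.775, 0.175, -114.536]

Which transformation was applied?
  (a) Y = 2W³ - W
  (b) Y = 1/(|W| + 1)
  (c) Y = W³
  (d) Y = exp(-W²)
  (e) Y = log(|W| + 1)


Checking option (a) Y = 2W³ - W:
  W = -1.948 -> Y = -12.843 ✓
  W = 0.031 -> Y = -0.031 ✓
  W = -0.662 -> Y = 0.082 ✓
All samples match this transformation.

(a) 2W³ - W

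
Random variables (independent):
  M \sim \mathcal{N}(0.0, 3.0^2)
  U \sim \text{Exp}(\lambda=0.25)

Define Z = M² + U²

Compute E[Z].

E[Z] = E[M²] + E[U²]
E[M²] = Var(M) + E[M]² = 9 + 0 = 9
E[U²] = Var(U) + E[U]² = 16 + 16 = 32
E[Z] = 9 + 32 = 41

41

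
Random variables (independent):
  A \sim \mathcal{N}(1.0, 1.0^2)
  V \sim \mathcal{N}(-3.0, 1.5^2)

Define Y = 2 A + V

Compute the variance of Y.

For independent RVs: Var(aX + bY) = a²Var(X) + b²Var(Y)
Var(A) = 1
Var(V) = 2.25
Var(Y) = 2²*1 + 1²*2.25
= 4*1 + 1*2.25 = 6.25

6.25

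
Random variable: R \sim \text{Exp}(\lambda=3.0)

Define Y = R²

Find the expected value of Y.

E[R²] = Var(R) + (E[R])² = 0.11111111 + 0.11111111 = 0.22222222

0.22222222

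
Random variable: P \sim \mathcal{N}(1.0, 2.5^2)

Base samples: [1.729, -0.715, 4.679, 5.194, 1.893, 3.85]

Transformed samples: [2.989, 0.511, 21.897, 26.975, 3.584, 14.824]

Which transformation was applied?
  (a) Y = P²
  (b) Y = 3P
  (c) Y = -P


Checking option (a) Y = P²:
  P = 1.729 -> Y = 2.989 ✓
  P = -0.715 -> Y = 0.511 ✓
  P = 4.679 -> Y = 21.897 ✓
All samples match this transformation.

(a) P²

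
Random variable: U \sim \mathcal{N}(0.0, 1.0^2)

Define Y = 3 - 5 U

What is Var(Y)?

For Y = aU + b: Var(Y) = a² * Var(U)
Var(U) = 1.0^2 = 1
Var(Y) = (-5)² * 1 = 25 * 1 = 25

25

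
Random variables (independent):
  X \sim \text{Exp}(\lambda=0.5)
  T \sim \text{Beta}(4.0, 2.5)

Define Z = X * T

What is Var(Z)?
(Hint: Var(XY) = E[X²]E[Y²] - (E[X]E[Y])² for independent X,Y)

Var(XY) = E[X²]E[Y²] - (E[X]E[Y])²
E[X] = 2, Var(X) = 4
E[T] = 0.61538462, Var(T) = 0.031558185
E[X²] = 4 + 2² = 8
E[T²] = 0.031558185 + 0.61538462² = 0.41025641
Var(Z) = 8*0.41025641 - (2*0.61538462)²
= 3.2820513 - 1.5147929 = 1.7672584

1.7672584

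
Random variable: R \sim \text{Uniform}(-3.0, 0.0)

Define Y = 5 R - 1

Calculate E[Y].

For Y = 5R - 1:
E[Y] = 5 * E[R] - 1
E[R] = (-3 + 0)/2 = -1.5
E[Y] = 5 * (-1.5) - 1 = -8.5

-8.5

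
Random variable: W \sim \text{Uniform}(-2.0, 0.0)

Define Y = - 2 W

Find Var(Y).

For Y = aW + b: Var(Y) = a² * Var(W)
Var(W) = (0 + 2)^2/12 = 0.33333333
Var(Y) = (-2)² * 0.33333333 = 4 * 0.33333333 = 1.3333333

1.3333333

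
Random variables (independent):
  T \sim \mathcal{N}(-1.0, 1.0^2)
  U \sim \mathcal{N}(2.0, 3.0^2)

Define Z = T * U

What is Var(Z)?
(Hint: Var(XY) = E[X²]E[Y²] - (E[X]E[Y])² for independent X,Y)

Var(XY) = E[X²]E[Y²] - (E[X]E[Y])²
E[T] = -1, Var(T) = 1
E[U] = 2, Var(U) = 9
E[T²] = 1 + (-1)² = 2
E[U²] = 9 + 2² = 13
Var(Z) = 2*13 - (-1*2)²
= 26 - 4 = 22

22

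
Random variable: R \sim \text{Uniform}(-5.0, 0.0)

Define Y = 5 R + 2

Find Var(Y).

For Y = aR + b: Var(Y) = a² * Var(R)
Var(R) = (0 + 5)^2/12 = 2.0833333
Var(Y) = 5² * 2.0833333 = 25 * 2.0833333 = 52.083333

52.083333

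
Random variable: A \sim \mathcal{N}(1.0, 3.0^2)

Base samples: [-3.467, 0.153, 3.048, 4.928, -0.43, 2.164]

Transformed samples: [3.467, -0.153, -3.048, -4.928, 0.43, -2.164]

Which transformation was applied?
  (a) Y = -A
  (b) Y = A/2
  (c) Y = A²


Checking option (a) Y = -A:
  A = -3.467 -> Y = 3.467 ✓
  A = 0.153 -> Y = -0.153 ✓
  A = 3.048 -> Y = -3.048 ✓
All samples match this transformation.

(a) -A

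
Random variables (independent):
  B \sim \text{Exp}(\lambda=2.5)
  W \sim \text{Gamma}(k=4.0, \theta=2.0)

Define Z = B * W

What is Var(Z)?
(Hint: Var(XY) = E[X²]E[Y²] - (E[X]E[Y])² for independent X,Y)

Var(XY) = E[X²]E[Y²] - (E[X]E[Y])²
E[B] = 0.4, Var(B) = 0.16
E[W] = 8, Var(W) = 16
E[B²] = 0.16 + 0.4² = 0.32
E[W²] = 16 + 8² = 80
Var(Z) = 0.32*80 - (0.4*8)²
= 25.6 - 10.24 = 15.36

15.36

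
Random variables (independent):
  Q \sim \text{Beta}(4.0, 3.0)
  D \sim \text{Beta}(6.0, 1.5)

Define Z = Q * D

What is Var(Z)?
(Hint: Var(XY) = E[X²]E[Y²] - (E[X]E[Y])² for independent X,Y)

Var(XY) = E[X²]E[Y²] - (E[X]E[Y])²
E[Q] = 0.57142857, Var(Q) = 0.030612245
E[D] = 0.8, Var(D) = 0.018823529
E[Q²] = 0.030612245 + 0.57142857² = 0.35714286
E[D²] = 0.018823529 + 0.8² = 0.65882353
Var(Z) = 0.35714286*0.65882353 - (0.57142857*0.8)²
= 0.23529412 - 0.20897959 = 0.026314526

0.026314526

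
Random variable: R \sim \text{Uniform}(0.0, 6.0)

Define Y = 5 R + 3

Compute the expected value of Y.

For Y = 5R + 3:
E[Y] = 5 * E[R] + 3
E[R] = (0 + 6)/2 = 3
E[Y] = 5 * 3 + 3 = 18

18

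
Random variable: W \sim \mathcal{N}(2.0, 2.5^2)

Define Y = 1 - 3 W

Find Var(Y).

For Y = aW + b: Var(Y) = a² * Var(W)
Var(W) = 2.5^2 = 6.25
Var(Y) = (-3)² * 6.25 = 9 * 6.25 = 56.25

56.25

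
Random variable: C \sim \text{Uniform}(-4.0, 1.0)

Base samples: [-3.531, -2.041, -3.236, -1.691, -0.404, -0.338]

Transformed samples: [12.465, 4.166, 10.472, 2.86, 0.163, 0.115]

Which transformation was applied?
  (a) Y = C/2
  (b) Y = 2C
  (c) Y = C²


Checking option (c) Y = C²:
  C = -3.531 -> Y = 12.465 ✓
  C = -2.041 -> Y = 4.166 ✓
  C = -3.236 -> Y = 10.472 ✓
All samples match this transformation.

(c) C²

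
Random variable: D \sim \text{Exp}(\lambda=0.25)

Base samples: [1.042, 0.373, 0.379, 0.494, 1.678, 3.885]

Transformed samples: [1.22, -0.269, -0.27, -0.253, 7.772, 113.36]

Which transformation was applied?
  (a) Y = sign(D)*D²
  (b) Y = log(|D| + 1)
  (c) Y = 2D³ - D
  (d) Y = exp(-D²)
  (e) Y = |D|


Checking option (c) Y = 2D³ - D:
  D = 1.042 -> Y = 1.22 ✓
  D = 0.373 -> Y = -0.269 ✓
  D = 0.379 -> Y = -0.27 ✓
All samples match this transformation.

(c) 2D³ - D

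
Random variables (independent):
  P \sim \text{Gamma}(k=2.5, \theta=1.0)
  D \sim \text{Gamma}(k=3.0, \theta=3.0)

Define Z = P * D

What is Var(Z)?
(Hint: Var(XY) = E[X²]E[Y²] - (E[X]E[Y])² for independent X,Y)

Var(XY) = E[X²]E[Y²] - (E[X]E[Y])²
E[P] = 2.5, Var(P) = 2.5
E[D] = 9, Var(D) = 27
E[P²] = 2.5 + 2.5² = 8.75
E[D²] = 27 + 9² = 108
Var(Z) = 8.75*108 - (2.5*9)²
= 945 - 506.25 = 438.75

438.75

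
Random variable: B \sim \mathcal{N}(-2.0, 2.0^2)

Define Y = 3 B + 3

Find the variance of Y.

For Y = aB + b: Var(Y) = a² * Var(B)
Var(B) = 2.0^2 = 4
Var(Y) = 3² * 4 = 9 * 4 = 36

36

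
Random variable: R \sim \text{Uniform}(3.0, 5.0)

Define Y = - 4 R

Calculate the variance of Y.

For Y = aR + b: Var(Y) = a² * Var(R)
Var(R) = (5 - 3)^2/12 = 0.33333333
Var(Y) = (-4)² * 0.33333333 = 16 * 0.33333333 = 5.3333333

5.3333333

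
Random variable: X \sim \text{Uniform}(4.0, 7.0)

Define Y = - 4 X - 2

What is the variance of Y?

For Y = aX + b: Var(Y) = a² * Var(X)
Var(X) = (7 - 4)^2/12 = 0.75
Var(Y) = (-4)² * 0.75 = 16 * 0.75 = 12

12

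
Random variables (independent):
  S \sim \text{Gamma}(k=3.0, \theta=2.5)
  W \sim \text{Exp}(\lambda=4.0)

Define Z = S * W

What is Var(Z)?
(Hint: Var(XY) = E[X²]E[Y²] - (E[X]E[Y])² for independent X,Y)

Var(XY) = E[X²]E[Y²] - (E[X]E[Y])²
E[S] = 7.5, Var(S) = 18.75
E[W] = 0.25, Var(W) = 0.0625
E[S²] = 18.75 + 7.5² = 75
E[W²] = 0.0625 + 0.25² = 0.125
Var(Z) = 75*0.125 - (7.5*0.25)²
= 9.375 - 3.515625 = 5.859375

5.859375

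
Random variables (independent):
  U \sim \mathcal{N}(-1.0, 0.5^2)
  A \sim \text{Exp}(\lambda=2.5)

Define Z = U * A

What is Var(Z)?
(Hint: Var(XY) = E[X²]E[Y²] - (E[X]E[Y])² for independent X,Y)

Var(XY) = E[X²]E[Y²] - (E[X]E[Y])²
E[U] = -1, Var(U) = 0.25
E[A] = 0.4, Var(A) = 0.16
E[U²] = 0.25 + (-1)² = 1.25
E[A²] = 0.16 + 0.4² = 0.32
Var(Z) = 1.25*0.32 - (-1*0.4)²
= 0.4 - 0.16 = 0.24

0.24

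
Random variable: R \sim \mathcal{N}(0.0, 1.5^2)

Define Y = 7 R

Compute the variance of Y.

For Y = aR + b: Var(Y) = a² * Var(R)
Var(R) = 1.5^2 = 2.25
Var(Y) = 7² * 2.25 = 49 * 2.25 = 110.25

110.25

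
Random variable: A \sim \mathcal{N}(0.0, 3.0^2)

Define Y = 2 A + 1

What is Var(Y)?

For Y = aA + b: Var(Y) = a² * Var(A)
Var(A) = 3.0^2 = 9
Var(Y) = 2² * 9 = 4 * 9 = 36

36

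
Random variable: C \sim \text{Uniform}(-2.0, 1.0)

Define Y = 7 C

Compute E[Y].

For Y = 7C:
E[Y] = 7 * E[C]
E[C] = (-2 + 1)/2 = -0.5
E[Y] = 7 * (-0.5) = -3.5

-3.5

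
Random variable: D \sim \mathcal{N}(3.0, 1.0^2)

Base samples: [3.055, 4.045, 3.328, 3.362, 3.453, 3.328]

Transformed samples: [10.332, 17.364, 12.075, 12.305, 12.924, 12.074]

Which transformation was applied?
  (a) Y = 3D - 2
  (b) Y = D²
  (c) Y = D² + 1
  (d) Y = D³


Checking option (c) Y = D² + 1:
  D = 3.055 -> Y = 10.332 ✓
  D = 4.045 -> Y = 17.364 ✓
  D = 3.328 -> Y = 12.075 ✓
All samples match this transformation.

(c) D² + 1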